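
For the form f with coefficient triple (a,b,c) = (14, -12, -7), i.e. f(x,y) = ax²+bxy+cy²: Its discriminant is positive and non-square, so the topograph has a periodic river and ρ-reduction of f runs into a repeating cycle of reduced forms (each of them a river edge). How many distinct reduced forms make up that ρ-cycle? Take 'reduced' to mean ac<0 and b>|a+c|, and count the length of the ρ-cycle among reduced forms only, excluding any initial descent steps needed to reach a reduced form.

D = 536, ⌊√D⌋ = 23
descent: ρ → (-7,12,14)  [lands on river]
river: ρ → (14,16,-5)
river: ρ → (-5,14,17)
river: ρ → (17,20,-2)
river: ρ → (-2,20,17)
river: ρ → (17,14,-5)
river: ρ → (-5,16,14)
river: ρ → (14,12,-7)
river: ρ → (-7,16,10)
river: ρ → (10,4,-13)
river: ρ → (-13,22,1)
river: ρ → (1,22,-13)
river: ρ → (-13,4,10)
river: ρ → (10,16,-7)
ρ-cycle length = 14 (tail of 1 descent step not counted)

14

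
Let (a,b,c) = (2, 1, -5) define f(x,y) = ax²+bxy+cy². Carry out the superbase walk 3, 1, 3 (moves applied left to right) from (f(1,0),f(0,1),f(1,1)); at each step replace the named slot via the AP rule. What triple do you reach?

start (2,-5,-2) = (f(1,0),f(0,1),f(1,1))
replace slot 3: 2·(2+(-5)) − (-2) = -4 → (2,-5,-4)
replace slot 1: 2·((-5)+(-4)) − 2 = -20 → (-20,-5,-4)
replace slot 3: 2·((-20)+(-5)) − (-4) = -46 → (-20,-5,-46)

-20,-5,-46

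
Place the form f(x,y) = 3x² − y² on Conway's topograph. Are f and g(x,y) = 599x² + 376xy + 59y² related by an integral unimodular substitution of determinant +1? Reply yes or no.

D₁ = 12, D₂ = 12
river cycle of f (length 2): (-1, 2, 2), (2, 2, -1)
river cycle of g (length 2): (2, 2, -1), (-1, 2, 2)
cycles coincide ⇒ equivalent

yes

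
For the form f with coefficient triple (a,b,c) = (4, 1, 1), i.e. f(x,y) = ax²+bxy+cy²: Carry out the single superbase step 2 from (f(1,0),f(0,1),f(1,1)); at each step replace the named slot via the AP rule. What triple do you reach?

start (4,1,6) = (f(1,0),f(0,1),f(1,1))
replace slot 2: 2·(4+6) − 1 = 19 → (4,19,6)

4,19,6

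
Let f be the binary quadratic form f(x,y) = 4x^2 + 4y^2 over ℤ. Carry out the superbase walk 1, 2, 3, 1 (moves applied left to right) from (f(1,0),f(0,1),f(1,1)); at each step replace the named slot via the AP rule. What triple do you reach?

start (4,4,8) = (f(1,0),f(0,1),f(1,1))
replace slot 1: 2·(4+8) − 4 = 20 → (20,4,8)
replace slot 2: 2·(20+8) − 4 = 52 → (20,52,8)
replace slot 3: 2·(20+52) − 8 = 136 → (20,52,136)
replace slot 1: 2·(52+136) − 20 = 356 → (356,52,136)

356,52,136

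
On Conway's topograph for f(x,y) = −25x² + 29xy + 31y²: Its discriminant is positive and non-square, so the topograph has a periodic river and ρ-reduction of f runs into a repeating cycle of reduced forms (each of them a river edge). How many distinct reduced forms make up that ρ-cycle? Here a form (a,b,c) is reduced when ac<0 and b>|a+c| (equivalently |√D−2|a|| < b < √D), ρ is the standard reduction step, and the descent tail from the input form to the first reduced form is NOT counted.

D = 3941, ⌊√D⌋ = 62
river: ρ → (31,33,-23)
river: ρ → (-23,59,5)
river: ρ → (5,61,-11)
river: ρ → (-11,49,35)
river: ρ → (35,21,-25)
river: ρ → (-25,29,31)
ρ-cycle length = 6 (tail of 0 descent steps not counted)

6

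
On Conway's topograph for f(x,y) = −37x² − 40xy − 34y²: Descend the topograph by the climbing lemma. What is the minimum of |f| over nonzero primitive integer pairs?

translate: b→-34 (≡40 mod 74), so (37,40,34)→(37,-34,31)
flip: (37,-34,31)→(31,34,37)
translate: b→-28 (≡34 mod 62), so (31,34,37)→(31,-28,34)
reduced (well bottom): (31,-28,34) with a≤c, −a<b≤a
well minimum |f| = |-31| = 31 (negative-definite)

31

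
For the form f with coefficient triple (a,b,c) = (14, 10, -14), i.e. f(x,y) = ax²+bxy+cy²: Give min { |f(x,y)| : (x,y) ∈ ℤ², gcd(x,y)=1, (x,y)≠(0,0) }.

river: ρ → (-14,18,10)
river: ρ → (10,22,-10)
river: ρ → (-10,18,14)
river: ρ → (14,10,-14)
closes: descent 0, river 4
min |a| on river = 10

10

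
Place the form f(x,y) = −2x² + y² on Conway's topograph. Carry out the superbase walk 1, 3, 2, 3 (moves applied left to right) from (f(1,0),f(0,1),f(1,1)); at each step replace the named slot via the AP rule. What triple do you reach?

start (-2,1,-1) = (f(1,0),f(0,1),f(1,1))
replace slot 1: 2·(1+(-1)) − (-2) = 2 → (2,1,-1)
replace slot 3: 2·(2+1) − (-1) = 7 → (2,1,7)
replace slot 2: 2·(2+7) − 1 = 17 → (2,17,7)
replace slot 3: 2·(2+17) − 7 = 31 → (2,17,31)

2,17,31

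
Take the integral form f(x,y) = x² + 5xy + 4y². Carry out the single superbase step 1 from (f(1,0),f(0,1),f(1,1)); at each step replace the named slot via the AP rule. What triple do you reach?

start (1,4,10) = (f(1,0),f(0,1),f(1,1))
replace slot 1: 2·(4+10) − 1 = 27 → (27,4,10)

27,4,10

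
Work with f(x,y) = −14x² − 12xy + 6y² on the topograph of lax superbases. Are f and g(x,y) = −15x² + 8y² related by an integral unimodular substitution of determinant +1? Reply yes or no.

D₁ = 480, D₂ = 480
river cycle of f (length 4): (6, 12, -14), (-14, 16, 4), (4, 16, -14), (-14, 12, 6)
river cycle of g (length 4): (8, 16, -7), (-7, 12, 12), (12, 12, -7), (-7, 16, 8)
cycles differ ⇒ inequivalent

no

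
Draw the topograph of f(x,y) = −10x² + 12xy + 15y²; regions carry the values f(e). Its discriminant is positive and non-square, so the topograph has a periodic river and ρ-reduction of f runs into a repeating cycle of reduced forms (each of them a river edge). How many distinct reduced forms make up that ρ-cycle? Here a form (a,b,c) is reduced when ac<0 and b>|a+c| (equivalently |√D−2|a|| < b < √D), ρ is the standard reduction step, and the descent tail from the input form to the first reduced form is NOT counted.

D = 744, ⌊√D⌋ = 27
river: ρ → (15,18,-7)
river: ρ → (-7,24,6)
river: ρ → (6,24,-7)
river: ρ → (-7,18,15)
river: ρ → (15,12,-10)
river: ρ → (-10,8,17)
river: ρ → (17,26,-1)
river: ρ → (-1,26,17)
river: ρ → (17,8,-10)
river: ρ → (-10,12,15)
ρ-cycle length = 10 (tail of 0 descent steps not counted)

10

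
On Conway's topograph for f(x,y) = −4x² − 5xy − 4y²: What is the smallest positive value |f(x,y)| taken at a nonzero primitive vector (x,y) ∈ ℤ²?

translate: b→-3 (≡5 mod 8), so (4,5,4)→(4,-3,3)
flip: (4,-3,3)→(3,3,4)
reduced (well bottom): (3,3,4) with a≤c, −a<b≤a
well minimum |f| = |-3| = 3 (negative-definite)

3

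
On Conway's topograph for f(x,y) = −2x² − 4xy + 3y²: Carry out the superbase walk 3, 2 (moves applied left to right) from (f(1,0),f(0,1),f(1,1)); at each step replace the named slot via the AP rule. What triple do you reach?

start (-2,3,-3) = (f(1,0),f(0,1),f(1,1))
replace slot 3: 2·((-2)+3) − (-3) = 5 → (-2,3,5)
replace slot 2: 2·((-2)+5) − 3 = 3 → (-2,3,5)

-2,3,5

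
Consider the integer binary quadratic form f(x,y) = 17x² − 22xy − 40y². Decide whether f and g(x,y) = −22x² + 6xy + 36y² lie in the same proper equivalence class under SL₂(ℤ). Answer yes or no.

D₁ = 3204, D₂ = 3204
river cycle of f (length 20): (17, 46, -16), (-16, 50, 11), (11, 38, -40), (-40, 42, 9), (9, 48, -25), (-25, 52, 5), (5, 48, -45), (-45, 42, 8), (8, 54, -9), (-9, 54, 8), … (10 more)
river cycle of g (length 28): (-22, 50, 8), (8, 46, -34), (-34, 22, 20), (20, 18, -36), (-36, 54, 2), (2, 54, -36), (-36, 18, 20), (20, 22, -34), (-34, 46, 8), (8, 50, -22), … (18 more)
cycles differ ⇒ inequivalent

no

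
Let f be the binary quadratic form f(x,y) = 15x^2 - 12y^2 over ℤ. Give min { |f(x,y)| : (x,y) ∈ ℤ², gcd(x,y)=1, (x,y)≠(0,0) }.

descent: ρ → (-12,24,3)  [lands on river]
river: ρ → (3,24,-12)
closes: descent 1, river 2
min |a| on river = 3

3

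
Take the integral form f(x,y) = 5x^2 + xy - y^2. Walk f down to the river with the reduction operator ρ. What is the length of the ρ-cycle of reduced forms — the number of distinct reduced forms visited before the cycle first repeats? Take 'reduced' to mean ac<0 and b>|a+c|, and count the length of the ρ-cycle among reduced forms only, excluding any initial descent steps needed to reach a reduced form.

D = 21, ⌊√D⌋ = 4
descent: ρ → (-1,3,3)  [lands on river]
river: ρ → (3,3,-1)
ρ-cycle length = 2 (tail of 1 descent step not counted)

2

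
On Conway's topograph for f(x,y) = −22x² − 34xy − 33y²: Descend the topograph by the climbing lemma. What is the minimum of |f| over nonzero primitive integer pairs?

translate: b→-10 (≡34 mod 44), so (22,34,33)→(22,-10,21)
flip: (22,-10,21)→(21,10,22)
reduced (well bottom): (21,10,22) with a≤c, −a<b≤a
well minimum |f| = |-21| = 21 (negative-definite)

21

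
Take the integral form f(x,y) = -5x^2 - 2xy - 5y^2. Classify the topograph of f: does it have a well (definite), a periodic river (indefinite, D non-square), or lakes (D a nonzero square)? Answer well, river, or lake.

D = b²−4ac = (-2)² − 4·(-5)·(-5) = -96
D < 0 ⇒ definite ⇒ every region one sign ⇒ single well

well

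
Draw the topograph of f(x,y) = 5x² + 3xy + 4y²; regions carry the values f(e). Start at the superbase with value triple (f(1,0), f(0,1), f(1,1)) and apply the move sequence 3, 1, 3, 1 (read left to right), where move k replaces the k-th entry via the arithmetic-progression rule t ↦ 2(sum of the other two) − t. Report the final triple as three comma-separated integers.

start (5,4,12) = (f(1,0),f(0,1),f(1,1))
replace slot 3: 2·(5+4) − 12 = 6 → (5,4,6)
replace slot 1: 2·(4+6) − 5 = 15 → (15,4,6)
replace slot 3: 2·(15+4) − 6 = 32 → (15,4,32)
replace slot 1: 2·(4+32) − 15 = 57 → (57,4,32)

57,4,32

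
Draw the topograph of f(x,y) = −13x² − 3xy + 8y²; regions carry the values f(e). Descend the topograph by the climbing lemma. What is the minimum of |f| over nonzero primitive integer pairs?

descent: ρ → (8,19,-2)  [lands on river]
river: ρ → (-2,17,17)
river: ρ → (17,17,-2)
river: ρ → (-2,19,8)
river: ρ → (8,13,-8)
river: ρ → (-8,19,2)
river: ρ → (2,17,-17)
river: ρ → (-17,17,2)
river: ρ → (2,19,-8)
river: ρ → (-8,13,8)
closes: descent 1, river 10
min |a| on river = 2

2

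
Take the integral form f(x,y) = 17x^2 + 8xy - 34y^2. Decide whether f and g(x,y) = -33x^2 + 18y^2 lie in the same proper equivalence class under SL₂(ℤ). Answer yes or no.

D₁ = 2376, D₂ = 2376
river cycle of f (length 10): (17, 42, -9), (-9, 48, 2), (2, 48, -9), (-9, 42, 17), (17, 26, -25), (-25, 24, 18), (18, 48, -1), (-1, 48, 18), (18, 24, -25), (-25, 26, 17)
river cycle of g (length 6): (18, 36, -15), (-15, 24, 30), (30, 36, -9), (-9, 36, 30), (30, 24, -15), (-15, 36, 18)
cycles differ ⇒ inequivalent

no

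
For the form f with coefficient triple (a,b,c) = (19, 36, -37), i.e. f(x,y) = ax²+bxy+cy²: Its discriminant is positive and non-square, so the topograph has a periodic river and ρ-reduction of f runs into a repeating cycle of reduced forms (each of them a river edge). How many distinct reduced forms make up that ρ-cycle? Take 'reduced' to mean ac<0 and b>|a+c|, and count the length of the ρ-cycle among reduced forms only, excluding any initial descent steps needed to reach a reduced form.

D = 4108, ⌊√D⌋ = 64
river: ρ → (-37,38,18)
river: ρ → (18,34,-41)
river: ρ → (-41,48,11)
river: ρ → (11,62,-6)
river: ρ → (-6,58,31)
river: ρ → (31,4,-33)
river: ρ → (-33,62,2)
river: ρ → (2,62,-33)
river: ρ → (-33,4,31)
river: ρ → (31,58,-6)
river: ρ → (-6,62,11)
river: ρ → (11,48,-41)
river: ρ → (-41,34,18)
river: ρ → (18,38,-37)
river: ρ → (-37,36,19)
river: ρ → (19,40,-33)
river: ρ → (-33,26,26)
river: ρ → (26,26,-33)
river: ρ → (-33,40,19)
river: ρ → (19,36,-37)
ρ-cycle length = 20 (tail of 0 descent steps not counted)

20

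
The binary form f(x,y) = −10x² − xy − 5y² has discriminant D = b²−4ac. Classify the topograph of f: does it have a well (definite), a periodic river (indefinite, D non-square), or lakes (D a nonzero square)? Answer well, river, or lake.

D = b²−4ac = (-1)² − 4·(-10)·(-5) = -199
D < 0 ⇒ definite ⇒ every region one sign ⇒ single well

well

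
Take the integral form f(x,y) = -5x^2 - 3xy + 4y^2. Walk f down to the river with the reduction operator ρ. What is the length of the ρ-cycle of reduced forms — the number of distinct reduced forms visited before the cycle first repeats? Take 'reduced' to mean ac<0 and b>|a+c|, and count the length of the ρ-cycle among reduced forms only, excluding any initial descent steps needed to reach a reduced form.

D = 89, ⌊√D⌋ = 9
descent: ρ → (4,3,-5)  [lands on river]
river: ρ → (-5,7,2)
river: ρ → (2,9,-1)
river: ρ → (-1,9,2)
river: ρ → (2,7,-5)
river: ρ → (-5,3,4)
river: ρ → (4,5,-4)
river: ρ → (-4,3,5)
river: ρ → (5,7,-2)
river: ρ → (-2,9,1)
river: ρ → (1,9,-2)
river: ρ → (-2,7,5)
river: ρ → (5,3,-4)
river: ρ → (-4,5,4)
ρ-cycle length = 14 (tail of 1 descent step not counted)

14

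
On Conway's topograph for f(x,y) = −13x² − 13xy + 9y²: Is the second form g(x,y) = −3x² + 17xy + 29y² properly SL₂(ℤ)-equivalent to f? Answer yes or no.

D₁ = 637, D₂ = 637
river cycle of f (length 6): (9, 13, -13), (-13, 13, 9), (9, 23, -3), (-3, 25, 1), (1, 25, -3), (-3, 23, 9)
river cycle of g (length 6): (-3, 23, 9), (9, 13, -13), (-13, 13, 9), (9, 23, -3), (-3, 25, 1), (1, 25, -3)
cycles coincide ⇒ equivalent

yes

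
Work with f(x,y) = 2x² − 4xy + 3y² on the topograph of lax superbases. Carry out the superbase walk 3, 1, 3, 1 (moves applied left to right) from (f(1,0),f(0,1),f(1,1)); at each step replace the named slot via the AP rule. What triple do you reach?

start (2,3,1) = (f(1,0),f(0,1),f(1,1))
replace slot 3: 2·(2+3) − 1 = 9 → (2,3,9)
replace slot 1: 2·(3+9) − 2 = 22 → (22,3,9)
replace slot 3: 2·(22+3) − 9 = 41 → (22,3,41)
replace slot 1: 2·(3+41) − 22 = 66 → (66,3,41)

66,3,41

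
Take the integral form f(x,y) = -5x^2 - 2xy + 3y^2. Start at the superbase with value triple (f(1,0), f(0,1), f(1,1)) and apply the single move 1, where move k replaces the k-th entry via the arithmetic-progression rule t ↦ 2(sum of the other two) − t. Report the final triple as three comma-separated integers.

start (-5,3,-4) = (f(1,0),f(0,1),f(1,1))
replace slot 1: 2·(3+(-4)) − (-5) = 3 → (3,3,-4)

3,3,-4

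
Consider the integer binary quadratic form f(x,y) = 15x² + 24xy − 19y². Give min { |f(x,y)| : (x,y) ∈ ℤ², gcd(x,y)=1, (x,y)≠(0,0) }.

river: ρ → (-19,14,20)
river: ρ → (20,26,-13)
river: ρ → (-13,26,20)
river: ρ → (20,14,-19)
river: ρ → (-19,24,15)
river: ρ → (15,36,-7)
river: ρ → (-7,34,20)
river: ρ → (20,6,-21)
river: ρ → (-21,36,5)
river: ρ → (5,34,-28)
river: ρ → (-28,22,11)
river: ρ → (11,22,-28)
river: ρ → (-28,34,5)
river: ρ → (5,36,-21)
river: ρ → (-21,6,20)
river: ρ → (20,34,-7)
river: ρ → (-7,36,15)
river: ρ → (15,24,-19)
closes: descent 0, river 18
min |a| on river = 5

5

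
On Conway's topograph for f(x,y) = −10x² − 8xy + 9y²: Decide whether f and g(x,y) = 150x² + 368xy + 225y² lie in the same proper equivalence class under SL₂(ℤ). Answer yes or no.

D₁ = 424, D₂ = 424
river cycle of f (length 18): (9, 8, -10), (-10, 12, 7), (7, 16, -6), (-6, 20, 1), (1, 20, -6), (-6, 16, 7), (7, 12, -10), (-10, 8, 9), (9, 10, -9), (-9, 8, 10), … (8 more)
river cycle of g (length 18): (7, 16, -6), (-6, 20, 1), (1, 20, -6), (-6, 16, 7), (7, 12, -10), (-10, 8, 9), (9, 10, -9), (-9, 8, 10), (10, 12, -7), (-7, 16, 6), … (8 more)
cycles coincide ⇒ equivalent

yes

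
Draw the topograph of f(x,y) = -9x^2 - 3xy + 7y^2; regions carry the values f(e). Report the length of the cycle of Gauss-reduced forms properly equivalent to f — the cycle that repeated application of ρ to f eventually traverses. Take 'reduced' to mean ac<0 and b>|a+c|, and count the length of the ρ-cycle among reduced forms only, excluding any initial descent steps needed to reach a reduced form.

D = 261, ⌊√D⌋ = 16
descent: ρ → (7,3,-9)  [lands on river]
river: ρ → (-9,15,1)
river: ρ → (1,15,-9)
river: ρ → (-9,3,7)
river: ρ → (7,11,-5)
river: ρ → (-5,9,9)
river: ρ → (9,9,-5)
river: ρ → (-5,11,7)
ρ-cycle length = 8 (tail of 1 descent step not counted)

8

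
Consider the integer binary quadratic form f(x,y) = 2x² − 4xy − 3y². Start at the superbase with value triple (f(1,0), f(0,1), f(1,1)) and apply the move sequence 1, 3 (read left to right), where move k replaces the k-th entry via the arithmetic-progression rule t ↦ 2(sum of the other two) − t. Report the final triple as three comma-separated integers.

start (2,-3,-5) = (f(1,0),f(0,1),f(1,1))
replace slot 1: 2·((-3)+(-5)) − 2 = -18 → (-18,-3,-5)
replace slot 3: 2·((-18)+(-3)) − (-5) = -37 → (-18,-3,-37)

-18,-3,-37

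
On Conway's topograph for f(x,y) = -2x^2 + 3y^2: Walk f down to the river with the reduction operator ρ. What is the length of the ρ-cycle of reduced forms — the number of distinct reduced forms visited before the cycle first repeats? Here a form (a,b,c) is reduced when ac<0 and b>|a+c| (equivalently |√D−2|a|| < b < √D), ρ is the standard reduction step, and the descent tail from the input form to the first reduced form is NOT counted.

D = 24, ⌊√D⌋ = 4
descent: ρ → (3,0,-2)
descent: ρ → (-2,4,1)  [lands on river]
river: ρ → (1,4,-2)
ρ-cycle length = 2 (tail of 2 descent steps not counted)

2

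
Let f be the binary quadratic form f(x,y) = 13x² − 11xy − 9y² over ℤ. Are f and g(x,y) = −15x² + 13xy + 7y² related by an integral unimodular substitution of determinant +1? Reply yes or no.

D₁ = 589, D₂ = 589
river cycle of f (length 16): (-9, 11, 13), (13, 15, -7), (-7, 13, 15), (15, 17, -5), (-5, 23, 3), (3, 19, -19), (-19, 19, 3), (3, 23, -5), (-5, 17, 15), (15, 13, -7), … (6 more)
river cycle of g (length 16): (7, 15, -13), (-13, 11, 9), (9, 7, -15), (-15, 23, 1), (1, 23, -15), (-15, 7, 9), (9, 11, -13), (-13, 15, 7), (7, 13, -15), (-15, 17, 5), … (6 more)
cycles differ ⇒ inequivalent

no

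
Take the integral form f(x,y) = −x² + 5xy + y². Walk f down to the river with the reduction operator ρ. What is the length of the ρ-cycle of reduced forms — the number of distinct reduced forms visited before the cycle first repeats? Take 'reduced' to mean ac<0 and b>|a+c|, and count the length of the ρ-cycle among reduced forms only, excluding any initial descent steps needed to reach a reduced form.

D = 29, ⌊√D⌋ = 5
river: ρ → (1,5,-1)
river: ρ → (-1,5,1)
ρ-cycle length = 2 (tail of 0 descent steps not counted)

2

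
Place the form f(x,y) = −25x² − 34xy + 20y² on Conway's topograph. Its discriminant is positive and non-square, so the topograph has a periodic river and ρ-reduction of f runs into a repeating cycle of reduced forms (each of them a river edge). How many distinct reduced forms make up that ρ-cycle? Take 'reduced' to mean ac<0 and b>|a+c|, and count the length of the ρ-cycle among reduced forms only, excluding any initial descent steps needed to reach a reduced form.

D = 3156, ⌊√D⌋ = 56
descent: ρ → (20,34,-25)  [lands on river]
river: ρ → (-25,16,29)
river: ρ → (29,42,-12)
river: ρ → (-12,54,5)
river: ρ → (5,56,-1)
river: ρ → (-1,56,5)
river: ρ → (5,54,-12)
river: ρ → (-12,42,29)
river: ρ → (29,16,-25)
river: ρ → (-25,34,20)
river: ρ → (20,46,-13)
river: ρ → (-13,32,41)
river: ρ → (41,50,-4)
river: ρ → (-4,54,15)
river: ρ → (15,36,-31)
river: ρ → (-31,26,20)
river: ρ → (20,54,-3)
river: ρ → (-3,54,20)
river: ρ → (20,26,-31)
river: ρ → (-31,36,15)
river: ρ → (15,54,-4)
river: ρ → (-4,50,41)
river: ρ → (41,32,-13)
river: ρ → (-13,46,20)
ρ-cycle length = 24 (tail of 1 descent step not counted)

24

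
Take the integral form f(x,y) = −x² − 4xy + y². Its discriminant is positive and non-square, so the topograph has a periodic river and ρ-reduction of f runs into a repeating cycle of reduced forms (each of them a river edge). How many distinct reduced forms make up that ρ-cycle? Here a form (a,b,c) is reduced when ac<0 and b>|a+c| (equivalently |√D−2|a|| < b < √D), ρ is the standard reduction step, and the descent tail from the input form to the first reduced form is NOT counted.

D = 20, ⌊√D⌋ = 4
descent: ρ → (1,4,-1)  [lands on river]
river: ρ → (-1,4,1)
ρ-cycle length = 2 (tail of 1 descent step not counted)

2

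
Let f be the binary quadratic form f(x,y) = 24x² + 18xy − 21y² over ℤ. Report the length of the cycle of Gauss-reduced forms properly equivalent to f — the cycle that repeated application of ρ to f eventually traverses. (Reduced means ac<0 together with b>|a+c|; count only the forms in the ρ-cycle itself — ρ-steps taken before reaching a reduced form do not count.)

D = 2340, ⌊√D⌋ = 48
river: ρ → (-21,24,21)
river: ρ → (21,18,-24)
river: ρ → (-24,30,15)
river: ρ → (15,30,-24)
river: ρ → (-24,18,21)
river: ρ → (21,24,-21)
river: ρ → (-21,18,24)
river: ρ → (24,30,-15)
river: ρ → (-15,30,24)
river: ρ → (24,18,-21)
ρ-cycle length = 10 (tail of 0 descent steps not counted)

10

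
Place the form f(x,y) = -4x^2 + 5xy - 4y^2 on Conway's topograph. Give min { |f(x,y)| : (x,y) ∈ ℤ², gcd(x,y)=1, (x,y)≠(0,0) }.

translate: b→3 (≡-5 mod 8), so (4,-5,4)→(4,3,3)
flip: (4,3,3)→(3,-3,4)
translate: b→3 (≡-3 mod 6), so (3,-3,4)→(3,3,4)
reduced (well bottom): (3,3,4) with a≤c, −a<b≤a
well minimum |f| = |-3| = 3 (negative-definite)

3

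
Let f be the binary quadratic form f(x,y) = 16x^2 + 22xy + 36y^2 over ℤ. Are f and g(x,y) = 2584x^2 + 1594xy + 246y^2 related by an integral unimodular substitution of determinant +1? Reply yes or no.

D₁ = -1820, D₂ = -1820
f: translate: b→-10 (≡22 mod 32), so (16,22,36)→(16,-10,30)
f: reduced (well bottom): (16,-10,30) with a≤c, −a<b≤a
g: flip: (2584,1594,246)→(246,-1594,2584)
g: translate: b→-118 (≡-1594 mod 492), so (246,-1594,2584)→(246,-118,16)
g: flip: (246,-118,16)→(16,118,246)
g: translate: b→-10 (≡118 mod 32), so (16,118,246)→(16,-10,30)
g: reduced (well bottom): (16,-10,30) with a≤c, −a<b≤a
reduced forms (16, -10, 30) vs (16, -10, 30) ⇒ equivalent

yes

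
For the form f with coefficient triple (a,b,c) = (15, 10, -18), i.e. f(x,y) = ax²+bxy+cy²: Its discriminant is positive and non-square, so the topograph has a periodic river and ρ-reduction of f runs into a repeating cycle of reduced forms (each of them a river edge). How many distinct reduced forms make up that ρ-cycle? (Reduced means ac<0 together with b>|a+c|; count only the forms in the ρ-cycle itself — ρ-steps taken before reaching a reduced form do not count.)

D = 1180, ⌊√D⌋ = 34
river: ρ → (-18,26,7)
river: ρ → (7,30,-10)
river: ρ → (-10,30,7)
river: ρ → (7,26,-18)
river: ρ → (-18,10,15)
river: ρ → (15,20,-13)
river: ρ → (-13,32,3)
river: ρ → (3,34,-2)
river: ρ → (-2,34,3)
river: ρ → (3,32,-13)
river: ρ → (-13,20,15)
river: ρ → (15,10,-18)
ρ-cycle length = 12 (tail of 0 descent steps not counted)

12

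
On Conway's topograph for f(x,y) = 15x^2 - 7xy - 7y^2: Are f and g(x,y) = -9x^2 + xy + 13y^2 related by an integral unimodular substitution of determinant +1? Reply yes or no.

D₁ = 469, D₂ = 469
river cycle of f (length 2): (-7, 21, 1), (1, 21, -7)
river cycle of g (length 4): (-9, 19, 3), (3, 17, -15), (-15, 13, 5), (5, 17, -9)
cycles differ ⇒ inequivalent

no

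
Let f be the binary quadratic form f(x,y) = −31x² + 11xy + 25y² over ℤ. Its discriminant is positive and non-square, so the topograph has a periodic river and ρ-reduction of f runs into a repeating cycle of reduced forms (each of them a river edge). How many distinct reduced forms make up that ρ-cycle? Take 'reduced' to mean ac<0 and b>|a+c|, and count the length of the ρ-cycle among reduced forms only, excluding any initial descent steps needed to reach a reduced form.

D = 3221, ⌊√D⌋ = 56
river: ρ → (25,39,-17)
river: ρ → (-17,29,35)
river: ρ → (35,41,-11)
river: ρ → (-11,47,23)
river: ρ → (23,45,-13)
river: ρ → (-13,33,41)
river: ρ → (41,49,-5)
river: ρ → (-5,51,31)
river: ρ → (31,11,-25)
river: ρ → (-25,39,17)
river: ρ → (17,29,-35)
river: ρ → (-35,41,11)
river: ρ → (11,47,-23)
river: ρ → (-23,45,13)
river: ρ → (13,33,-41)
river: ρ → (-41,49,5)
river: ρ → (5,51,-31)
river: ρ → (-31,11,25)
ρ-cycle length = 18 (tail of 0 descent steps not counted)

18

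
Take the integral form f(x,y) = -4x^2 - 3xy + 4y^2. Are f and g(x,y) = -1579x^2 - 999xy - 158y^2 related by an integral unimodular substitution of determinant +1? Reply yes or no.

D₁ = 73, D₂ = 73
river cycle of f (length 18): (4, 3, -4), (-4, 5, 3), (3, 7, -2), (-2, 5, 6), (6, 7, -1), (-1, 7, 6), (6, 5, -2), (-2, 7, 3), (3, 5, -4), (-4, 3, 4), … (8 more)
river cycle of g (length 18): (-4, 5, 3), (3, 7, -2), (-2, 5, 6), (6, 7, -1), (-1, 7, 6), (6, 5, -2), (-2, 7, 3), (3, 5, -4), (-4, 3, 4), (4, 5, -3), … (8 more)
cycles coincide ⇒ equivalent

yes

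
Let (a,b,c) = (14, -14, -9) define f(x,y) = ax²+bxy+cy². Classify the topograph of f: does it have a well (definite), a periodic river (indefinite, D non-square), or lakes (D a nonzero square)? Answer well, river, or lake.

D = b²−4ac = (-14)² − 4·14·(-9) = 700
D > 0 non-square ⇒ indefinite ⇒ periodic river

river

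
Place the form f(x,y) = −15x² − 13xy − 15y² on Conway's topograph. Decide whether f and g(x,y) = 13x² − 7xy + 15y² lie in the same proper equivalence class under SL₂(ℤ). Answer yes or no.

D₁ = -731, D₂ = -731
f is negative-definite; reduce −f:
−f: reduced (well bottom): (15,13,15) with a≤c, −a<b≤a
flip sign back: reduced form of f is (-15,-13,-15)
g: reduced (well bottom): (13,-7,15) with a≤c, −a<b≤a
reduced forms (-15, -13, -15) vs (13, -7, 15) ⇒ inequivalent

no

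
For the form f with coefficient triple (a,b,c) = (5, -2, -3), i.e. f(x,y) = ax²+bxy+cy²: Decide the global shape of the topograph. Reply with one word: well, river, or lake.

D = b²−4ac = (-2)² − 4·5·(-3) = 64
D = 8² is a perfect square ⇒ form factors over ℤ ⇒ lakes

lake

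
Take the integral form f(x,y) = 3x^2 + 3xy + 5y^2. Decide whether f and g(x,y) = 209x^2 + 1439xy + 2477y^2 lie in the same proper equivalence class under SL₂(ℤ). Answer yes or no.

D₁ = -51, D₂ = -51
f: reduced (well bottom): (3,3,5) with a≤c, −a<b≤a
g: translate: b→185 (≡1439 mod 418), so (209,1439,2477)→(209,185,41)
g: flip: (209,185,41)→(41,-185,209)
g: translate: b→-21 (≡-185 mod 82), so (41,-185,209)→(41,-21,3)
g: flip: (41,-21,3)→(3,21,41)
g: translate: b→3 (≡21 mod 6), so (3,21,41)→(3,3,5)
g: reduced (well bottom): (3,3,5) with a≤c, −a<b≤a
reduced forms (3, 3, 5) vs (3, 3, 5) ⇒ equivalent

yes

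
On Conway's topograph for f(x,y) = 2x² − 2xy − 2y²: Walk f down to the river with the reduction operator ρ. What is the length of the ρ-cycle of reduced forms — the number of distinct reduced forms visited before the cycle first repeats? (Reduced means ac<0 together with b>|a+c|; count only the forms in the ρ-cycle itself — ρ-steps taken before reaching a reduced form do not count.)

D = 20, ⌊√D⌋ = 4
descent: ρ → (-2,2,2)  [lands on river]
river: ρ → (2,2,-2)
ρ-cycle length = 2 (tail of 1 descent step not counted)

2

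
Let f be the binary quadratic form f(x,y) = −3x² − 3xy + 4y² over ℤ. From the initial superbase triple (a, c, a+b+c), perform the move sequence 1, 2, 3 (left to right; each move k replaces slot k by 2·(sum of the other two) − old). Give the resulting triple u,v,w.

start (-3,4,-2) = (f(1,0),f(0,1),f(1,1))
replace slot 1: 2·(4+(-2)) − (-3) = 7 → (7,4,-2)
replace slot 2: 2·(7+(-2)) − 4 = 6 → (7,6,-2)
replace slot 3: 2·(7+6) − (-2) = 28 → (7,6,28)

7,6,28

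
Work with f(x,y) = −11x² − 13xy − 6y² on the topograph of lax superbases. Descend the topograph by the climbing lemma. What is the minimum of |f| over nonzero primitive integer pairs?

translate: b→-9 (≡13 mod 22), so (11,13,6)→(11,-9,4)
flip: (11,-9,4)→(4,9,11)
translate: b→1 (≡9 mod 8), so (4,9,11)→(4,1,6)
reduced (well bottom): (4,1,6) with a≤c, −a<b≤a
well minimum |f| = |-4| = 4 (negative-definite)

4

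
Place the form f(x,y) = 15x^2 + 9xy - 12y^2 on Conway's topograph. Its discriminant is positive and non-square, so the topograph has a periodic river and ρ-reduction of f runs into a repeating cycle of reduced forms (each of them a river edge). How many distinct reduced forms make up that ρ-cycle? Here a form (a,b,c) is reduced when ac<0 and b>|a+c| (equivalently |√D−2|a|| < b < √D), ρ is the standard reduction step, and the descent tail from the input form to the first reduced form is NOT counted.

D = 801, ⌊√D⌋ = 28
river: ρ → (-12,15,12)
river: ρ → (12,9,-15)
river: ρ → (-15,21,6)
river: ρ → (6,27,-3)
river: ρ → (-3,27,6)
river: ρ → (6,21,-15)
river: ρ → (-15,9,12)
river: ρ → (12,15,-12)
river: ρ → (-12,9,15)
river: ρ → (15,21,-6)
river: ρ → (-6,27,3)
river: ρ → (3,27,-6)
river: ρ → (-6,21,15)
river: ρ → (15,9,-12)
ρ-cycle length = 14 (tail of 0 descent steps not counted)

14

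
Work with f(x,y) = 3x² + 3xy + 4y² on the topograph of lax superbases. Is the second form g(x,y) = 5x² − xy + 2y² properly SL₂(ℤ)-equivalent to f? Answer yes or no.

D₁ = -39, D₂ = -39
f: reduced (well bottom): (3,3,4) with a≤c, −a<b≤a
g: flip: (5,-1,2)→(2,1,5)
g: reduced (well bottom): (2,1,5) with a≤c, −a<b≤a
reduced forms (3, 3, 4) vs (2, 1, 5) ⇒ inequivalent

no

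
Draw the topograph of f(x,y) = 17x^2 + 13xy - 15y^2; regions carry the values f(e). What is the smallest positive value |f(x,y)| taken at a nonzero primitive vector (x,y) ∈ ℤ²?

river: ρ → (-15,17,15)
river: ρ → (15,13,-17)
river: ρ → (-17,21,11)
river: ρ → (11,23,-15)
river: ρ → (-15,7,19)
river: ρ → (19,31,-3)
river: ρ → (-3,29,29)
river: ρ → (29,29,-3)
river: ρ → (-3,31,19)
river: ρ → (19,7,-15)
river: ρ → (-15,23,11)
river: ρ → (11,21,-17)
river: ρ → (-17,13,15)
river: ρ → (15,17,-15)
river: ρ → (-15,13,17)
river: ρ → (17,21,-11)
river: ρ → (-11,23,15)
river: ρ → (15,7,-19)
river: ρ → (-19,31,3)
river: ρ → (3,29,-29)
river: ρ → (-29,29,3)
river: ρ → (3,31,-19)
river: ρ → (-19,7,15)
river: ρ → (15,23,-11)
river: ρ → (-11,21,17)
river: ρ → (17,13,-15)
closes: descent 0, river 26
min |a| on river = 3

3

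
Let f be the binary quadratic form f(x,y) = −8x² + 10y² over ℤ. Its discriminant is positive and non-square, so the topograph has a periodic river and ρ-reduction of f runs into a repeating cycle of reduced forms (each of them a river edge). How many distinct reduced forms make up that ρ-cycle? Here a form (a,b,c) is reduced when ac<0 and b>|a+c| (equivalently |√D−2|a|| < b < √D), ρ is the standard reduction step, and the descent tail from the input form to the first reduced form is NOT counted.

D = 320, ⌊√D⌋ = 17
descent: ρ → (10,0,-8)
descent: ρ → (-8,16,2)  [lands on river]
river: ρ → (2,16,-8)
ρ-cycle length = 2 (tail of 2 descent steps not counted)

2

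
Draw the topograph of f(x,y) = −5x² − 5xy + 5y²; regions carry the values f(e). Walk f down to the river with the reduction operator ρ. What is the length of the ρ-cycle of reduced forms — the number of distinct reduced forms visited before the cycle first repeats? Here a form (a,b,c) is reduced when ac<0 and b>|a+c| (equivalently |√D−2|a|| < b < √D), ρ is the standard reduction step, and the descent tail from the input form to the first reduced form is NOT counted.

D = 125, ⌊√D⌋ = 11
descent: ρ → (5,5,-5)  [lands on river]
river: ρ → (-5,5,5)
ρ-cycle length = 2 (tail of 1 descent step not counted)

2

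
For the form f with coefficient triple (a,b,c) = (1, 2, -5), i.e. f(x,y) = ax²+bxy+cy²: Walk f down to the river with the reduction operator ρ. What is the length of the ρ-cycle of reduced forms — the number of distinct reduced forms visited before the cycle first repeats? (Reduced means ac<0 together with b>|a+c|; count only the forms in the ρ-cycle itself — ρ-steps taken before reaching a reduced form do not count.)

D = 24, ⌊√D⌋ = 4
descent: ρ → (-5,-2,1)
descent: ρ → (1,4,-2)  [lands on river]
river: ρ → (-2,4,1)
ρ-cycle length = 2 (tail of 2 descent steps not counted)

2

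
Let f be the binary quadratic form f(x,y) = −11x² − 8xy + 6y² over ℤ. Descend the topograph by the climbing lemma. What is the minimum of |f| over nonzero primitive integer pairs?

descent: ρ → (6,8,-11)  [lands on river]
river: ρ → (-11,14,3)
river: ρ → (3,16,-6)
river: ρ → (-6,8,11)
river: ρ → (11,14,-3)
river: ρ → (-3,16,6)
closes: descent 1, river 6
min |a| on river = 3

3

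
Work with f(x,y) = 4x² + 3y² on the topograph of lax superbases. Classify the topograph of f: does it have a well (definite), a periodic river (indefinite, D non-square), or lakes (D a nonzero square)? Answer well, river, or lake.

D = b²−4ac = 0² − 4·4·3 = -48
D < 0 ⇒ definite ⇒ every region one sign ⇒ single well

well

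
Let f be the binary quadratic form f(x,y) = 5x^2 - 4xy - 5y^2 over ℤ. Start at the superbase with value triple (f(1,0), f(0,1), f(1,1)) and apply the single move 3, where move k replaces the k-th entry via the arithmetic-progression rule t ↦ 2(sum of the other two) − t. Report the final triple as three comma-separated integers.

start (5,-5,-4) = (f(1,0),f(0,1),f(1,1))
replace slot 3: 2·(5+(-5)) − (-4) = 4 → (5,-5,4)

5,-5,4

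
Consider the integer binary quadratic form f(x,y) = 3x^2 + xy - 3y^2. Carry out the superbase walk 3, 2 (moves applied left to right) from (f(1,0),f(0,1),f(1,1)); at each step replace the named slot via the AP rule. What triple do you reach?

start (3,-3,1) = (f(1,0),f(0,1),f(1,1))
replace slot 3: 2·(3+(-3)) − 1 = -1 → (3,-3,-1)
replace slot 2: 2·(3+(-1)) − (-3) = 7 → (3,7,-1)

3,7,-1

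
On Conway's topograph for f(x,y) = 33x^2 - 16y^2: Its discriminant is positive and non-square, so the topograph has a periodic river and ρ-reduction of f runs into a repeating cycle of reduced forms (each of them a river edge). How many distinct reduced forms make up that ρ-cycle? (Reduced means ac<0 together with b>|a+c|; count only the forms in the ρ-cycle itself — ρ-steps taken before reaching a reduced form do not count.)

D = 2112, ⌊√D⌋ = 45
descent: ρ → (-16,32,17)  [lands on river]
river: ρ → (17,36,-12)
river: ρ → (-12,36,17)
river: ρ → (17,32,-16)
ρ-cycle length = 4 (tail of 1 descent step not counted)

4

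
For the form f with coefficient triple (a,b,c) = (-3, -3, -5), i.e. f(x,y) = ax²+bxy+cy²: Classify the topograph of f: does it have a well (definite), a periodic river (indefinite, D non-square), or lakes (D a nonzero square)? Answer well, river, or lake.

D = b²−4ac = (-3)² − 4·(-3)·(-5) = -51
D < 0 ⇒ definite ⇒ every region one sign ⇒ single well

well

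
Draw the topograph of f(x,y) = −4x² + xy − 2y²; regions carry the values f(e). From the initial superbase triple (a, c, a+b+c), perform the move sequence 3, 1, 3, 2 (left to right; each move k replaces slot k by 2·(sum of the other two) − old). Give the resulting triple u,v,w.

start (-4,-2,-5) = (f(1,0),f(0,1),f(1,1))
replace slot 3: 2·((-4)+(-2)) − (-5) = -7 → (-4,-2,-7)
replace slot 1: 2·((-2)+(-7)) − (-4) = -14 → (-14,-2,-7)
replace slot 3: 2·((-14)+(-2)) − (-7) = -25 → (-14,-2,-25)
replace slot 2: 2·((-14)+(-25)) − (-2) = -76 → (-14,-76,-25)

-14,-76,-25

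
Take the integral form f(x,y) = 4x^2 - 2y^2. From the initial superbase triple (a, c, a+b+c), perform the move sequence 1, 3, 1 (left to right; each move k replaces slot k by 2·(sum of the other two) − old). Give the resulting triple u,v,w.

start (4,-2,2) = (f(1,0),f(0,1),f(1,1))
replace slot 1: 2·((-2)+2) − 4 = -4 → (-4,-2,2)
replace slot 3: 2·((-4)+(-2)) − 2 = -14 → (-4,-2,-14)
replace slot 1: 2·((-2)+(-14)) − (-4) = -28 → (-28,-2,-14)

-28,-2,-14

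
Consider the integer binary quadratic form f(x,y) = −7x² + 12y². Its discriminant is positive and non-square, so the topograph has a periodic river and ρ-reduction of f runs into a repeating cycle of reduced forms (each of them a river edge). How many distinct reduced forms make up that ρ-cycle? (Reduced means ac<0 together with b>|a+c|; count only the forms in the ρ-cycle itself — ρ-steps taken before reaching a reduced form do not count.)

D = 336, ⌊√D⌋ = 18
descent: ρ → (12,0,-7)
descent: ρ → (-7,14,5)  [lands on river]
river: ρ → (5,16,-4)
river: ρ → (-4,16,5)
river: ρ → (5,14,-7)
ρ-cycle length = 4 (tail of 2 descent steps not counted)

4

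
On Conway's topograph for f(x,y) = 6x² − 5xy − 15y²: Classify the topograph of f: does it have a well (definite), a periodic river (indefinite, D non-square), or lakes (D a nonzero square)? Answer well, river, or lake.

D = b²−4ac = (-5)² − 4·6·(-15) = 385
D > 0 non-square ⇒ indefinite ⇒ periodic river

river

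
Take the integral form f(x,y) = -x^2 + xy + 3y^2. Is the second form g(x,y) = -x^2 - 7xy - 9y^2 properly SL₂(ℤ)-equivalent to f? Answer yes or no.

D₁ = 13, D₂ = 13
river cycle of f (length 2): (-1, 3, 1), (1, 3, -1)
river cycle of g (length 2): (-1, 3, 1), (1, 3, -1)
cycles coincide ⇒ equivalent

yes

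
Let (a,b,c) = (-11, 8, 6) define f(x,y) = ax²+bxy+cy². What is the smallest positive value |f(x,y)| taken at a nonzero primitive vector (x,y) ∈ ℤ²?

river: ρ → (6,16,-3)
river: ρ → (-3,14,11)
river: ρ → (11,8,-6)
river: ρ → (-6,16,3)
river: ρ → (3,14,-11)
river: ρ → (-11,8,6)
closes: descent 0, river 6
min |a| on river = 3

3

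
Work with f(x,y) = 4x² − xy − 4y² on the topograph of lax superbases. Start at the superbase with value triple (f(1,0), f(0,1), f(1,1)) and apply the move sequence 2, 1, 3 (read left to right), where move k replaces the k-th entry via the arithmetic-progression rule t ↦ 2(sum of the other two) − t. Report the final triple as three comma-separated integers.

start (4,-4,-1) = (f(1,0),f(0,1),f(1,1))
replace slot 2: 2·(4+(-1)) − (-4) = 10 → (4,10,-1)
replace slot 1: 2·(10+(-1)) − 4 = 14 → (14,10,-1)
replace slot 3: 2·(14+10) − (-1) = 49 → (14,10,49)

14,10,49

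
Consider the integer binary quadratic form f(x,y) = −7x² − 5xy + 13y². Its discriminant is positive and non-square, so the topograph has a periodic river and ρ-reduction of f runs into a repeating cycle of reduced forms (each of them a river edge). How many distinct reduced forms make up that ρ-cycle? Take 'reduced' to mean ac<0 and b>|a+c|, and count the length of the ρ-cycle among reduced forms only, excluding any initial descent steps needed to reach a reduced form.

D = 389, ⌊√D⌋ = 19
descent: ρ → (13,5,-7)
descent: ρ → (-7,9,11)  [lands on river]
river: ρ → (11,13,-5)
river: ρ → (-5,17,5)
river: ρ → (5,13,-11)
river: ρ → (-11,9,7)
river: ρ → (7,19,-1)
river: ρ → (-1,19,7)
river: ρ → (7,9,-11)
river: ρ → (-11,13,5)
river: ρ → (5,17,-5)
river: ρ → (-5,13,11)
river: ρ → (11,9,-7)
river: ρ → (-7,19,1)
river: ρ → (1,19,-7)
ρ-cycle length = 14 (tail of 2 descent steps not counted)

14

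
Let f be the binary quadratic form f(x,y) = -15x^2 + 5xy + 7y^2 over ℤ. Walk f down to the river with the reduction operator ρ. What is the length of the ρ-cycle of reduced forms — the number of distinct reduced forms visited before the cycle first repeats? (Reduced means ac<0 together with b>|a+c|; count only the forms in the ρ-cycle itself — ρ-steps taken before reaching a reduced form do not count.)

D = 445, ⌊√D⌋ = 21
descent: ρ → (7,9,-13)  [lands on river]
river: ρ → (-13,17,3)
river: ρ → (3,19,-7)
river: ρ → (-7,9,13)
river: ρ → (13,17,-3)
river: ρ → (-3,19,7)
ρ-cycle length = 6 (tail of 1 descent step not counted)

6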